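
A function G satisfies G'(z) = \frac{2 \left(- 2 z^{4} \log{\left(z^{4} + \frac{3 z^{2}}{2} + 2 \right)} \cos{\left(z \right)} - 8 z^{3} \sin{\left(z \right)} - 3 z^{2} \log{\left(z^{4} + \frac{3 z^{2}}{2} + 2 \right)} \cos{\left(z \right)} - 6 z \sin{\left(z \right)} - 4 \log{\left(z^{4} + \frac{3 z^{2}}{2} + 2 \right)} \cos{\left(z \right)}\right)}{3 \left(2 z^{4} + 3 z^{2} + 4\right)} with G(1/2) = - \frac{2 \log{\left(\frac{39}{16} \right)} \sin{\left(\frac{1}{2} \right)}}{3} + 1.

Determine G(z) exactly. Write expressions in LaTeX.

G'(z) has the shape u'v + uv' for u = - \frac{2 \log{\left(z^{4} + \frac{3 z^{2}}{2} + 2 \right)}}{3} and v = \sin{\left(z \right)} — it is the derivative of the product u*v.
A general antiderivative is - \frac{2 \log{\left(z^{4} + \frac{3 z^{2}}{2} + 2 \right)} \sin{\left(z \right)}}{3} + C.
The condition gives C = - \frac{2 \log{\left(\frac{39}{16} \right)} \sin{\left(\frac{1}{2} \right)}}{3} + 1 - (- \frac{2 \log{\left(\frac{39}{16} \right)} \sin{\left(\frac{1}{2} \right)}}{3}) = 1.
So G(z) = - \frac{2 \log{\left(z^{4} + \frac{3 z^{2}}{2} + 2 \right)} \sin{\left(z \right)}}{3} + 1.
Check: d/dz[- \frac{2 \log{\left(z^{4} + \frac{3 z^{2}}{2} + 2 \right)} \sin{\left(z \right)}}{3} + 1] = \frac{- 4 z^{4} \log{\left(z^{4} + \frac{3 z^{2}}{2} + 2 \right)} \cos{\left(z \right)} - 16 z^{3} \sin{\left(z \right)} - 6 z^{2} \log{\left(z^{4} + \frac{3 z^{2}}{2} + 2 \right)} \cos{\left(z \right)} - 12 z \sin{\left(z \right)} - 8 \log{\left(z^{4} + \frac{3 z^{2}}{2} + 2 \right)} \cos{\left(z \right)}}{6 z^{4} + 9 z^{2} + 12}, which equals G'(z).

G(z) = - \frac{2 \log{\left(z^{4} + \frac{3 z^{2}}{2} + 2 \right)} \sin{\left(z \right)}}{3} + 1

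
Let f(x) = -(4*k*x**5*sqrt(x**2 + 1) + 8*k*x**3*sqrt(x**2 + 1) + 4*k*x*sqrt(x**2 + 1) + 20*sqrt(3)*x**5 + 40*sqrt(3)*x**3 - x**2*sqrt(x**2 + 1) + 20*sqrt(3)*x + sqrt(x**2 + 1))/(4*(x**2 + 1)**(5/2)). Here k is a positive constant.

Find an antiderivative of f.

An antiderivative is F(x) = (-2*k*x**4 - 2*k*x**2 - 20*sqrt(3)*x**2*sqrt(x**2 + 1) - x - 20*sqrt(3)*sqrt(x**2 + 1))/(4*x**2 + 4).

Check any antiderivative F(x) by computing F'(x) and comparing it with f(x).
Check: d/dx[(-2*k*x**4 - 2*k*x**2 - 20*sqrt(3)*x**2*sqrt(x**2 + 1) - x - 20*sqrt(3)*sqrt(x**2 + 1))/(4*x**2 + 4)] = (-4*k*x**5*sqrt(x**2 + 1) - 8*k*x**3*sqrt(x**2 + 1) - 4*k*x*sqrt(x**2 + 1) - 20*sqrt(3)*x**5 - 40*sqrt(3)*x**3 + x**2*sqrt(x**2 + 1) - 20*sqrt(3)*x - sqrt(x**2 + 1))/(4*x**4*sqrt(x**2 + 1) + 8*x**2*sqrt(x**2 + 1) + 4*sqrt(x**2 + 1)), which equals f(x).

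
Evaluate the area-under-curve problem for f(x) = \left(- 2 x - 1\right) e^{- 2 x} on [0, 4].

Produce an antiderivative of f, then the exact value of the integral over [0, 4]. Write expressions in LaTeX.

Antiderivative: F(x) = \left(x + 1\right) e^{- 2 x}; value = -1 + \frac{5}{e^{8}}

f has the shape u'v + uv' for u = x + 1 and v = e^{- 2 x} — it is the derivative of the product u*v.
F(x) = \left(x + 1\right) e^{- 2 x} is an antiderivative of f.
Check: d/dx[\left(x + 1\right) e^{- 2 x}] = \left(- 2 x - 1\right) e^{- 2 x} = f(x).
F(4) = \frac{5}{e^{8}}; F(0) = 1.
Integral = F(4) - F(0) = -1 + \frac{5}{e^{8}}.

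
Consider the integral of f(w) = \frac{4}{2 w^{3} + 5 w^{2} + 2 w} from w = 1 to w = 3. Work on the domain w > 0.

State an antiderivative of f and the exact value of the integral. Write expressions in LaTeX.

Antiderivative: F(w) = \frac{2 \left(3 \log{\left(w \right)} - 4 \log{\left(w + \frac{1}{2} \right)} + \log{\left(w + 2 \right)}\right)}{3}; value = - \frac{8 \log{\left(\frac{7}{2} \right)}}{3} + \frac{2 \log{\left(5 \right)}}{3} + \frac{8 \log{\left(\frac{3}{2} \right)}}{3} + \frac{4 \log{\left(3 \right)}}{3}

Factor the denominator (w \left(w + 2\right) \left(2 w + 1\right)) and decompose: f = - \frac{16}{3 \left(2 w + 1\right)} + \frac{2}{3 \left(w + 2\right)} + \frac{2}{w}; each piece integrates to a log, atan, or power term.
F(w) = \frac{2 \left(3 \log{\left(w \right)} - 4 \log{\left(w + \frac{1}{2} \right)} + \log{\left(w + 2 \right)}\right)}{3} is an antiderivative of f.
Check: d/dw[\frac{2 \left(3 \log{\left(w \right)} - 4 \log{\left(w + \frac{1}{2} \right)} + \log{\left(w + 2 \right)}\right)}{3}] = \frac{4}{2 w^{3} + 5 w^{2} + 2 w} = f(w).
F(3) = - \frac{8 \log{\left(\frac{7}{2} \right)}}{3} + \frac{2 \log{\left(5 \right)}}{3} + 2 \log{\left(3 \right)}; F(1) = - \frac{8 \log{\left(\frac{3}{2} \right)}}{3} + \frac{2 \log{\left(3 \right)}}{3}.
Integral = F(3) - F(1) = - \frac{8 \log{\left(\frac{7}{2} \right)}}{3} + \frac{2 \log{\left(5 \right)}}{3} + \frac{8 \log{\left(\frac{3}{2} \right)}}{3} + \frac{4 \log{\left(3 \right)}}{3}.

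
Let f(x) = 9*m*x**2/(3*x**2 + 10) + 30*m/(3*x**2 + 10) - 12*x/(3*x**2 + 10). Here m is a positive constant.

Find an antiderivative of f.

Integrate term by term and add the pieces.
Check: d/dx[3*m*x - 2*log(3*x**2/2 + 5)] = (9*m*x**2 + 30*m - 12*x)/(3*x**2 + 10), which equals f(x).

An antiderivative is F(x) = 3*m*x - 2*log(3*x**2/2 + 5).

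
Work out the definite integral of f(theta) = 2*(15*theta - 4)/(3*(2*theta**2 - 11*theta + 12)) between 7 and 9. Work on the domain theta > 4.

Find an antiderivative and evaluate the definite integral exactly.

Antiderivative: F(theta) = 112*log(theta - 4)/15 - 37*log(theta - 3/2)/15; value = -112*log(3)/15 - 37*log(15/2)/15 + 37*log(11/2)/15 + 112*log(5)/15

Factor the denominator (3*(theta - 4)*(2*theta - 3)) and decompose: f = -74/(15*(2*theta - 3)) + 112/(15*(theta - 4)); each piece integrates to a log, atan, or power term.
F(theta) = 112*log(theta - 4)/15 - 37*log(theta - 3/2)/15 is an antiderivative of f.
Check: d/dtheta[112*log(theta - 4)/15 - 37*log(theta - 3/2)/15] = (30*theta - 8)/(6*theta**2 - 33*theta + 36), which equals f(theta).
F(9) = -37*log(15/2)/15 + 112*log(5)/15; F(7) = -37*log(11/2)/15 + 112*log(3)/15.
Integral = F(9) - F(7) = -112*log(3)/15 - 37*log(15/2)/15 + 37*log(11/2)/15 + 112*log(5)/15.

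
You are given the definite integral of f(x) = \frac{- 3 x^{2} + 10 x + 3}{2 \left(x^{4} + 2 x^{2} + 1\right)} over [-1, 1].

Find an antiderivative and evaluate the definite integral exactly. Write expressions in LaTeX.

f has the shape u'v + uv' for u = \frac{1}{x^{2} + 1} and v = \frac{3 x}{2} - \frac{5}{2} — it is the derivative of the product u*v.
F(x) = \frac{3 x - 5}{2 x^{2} + 2} is an antiderivative of f.
Check: d/dx[\frac{3 x - 5}{2 x^{2} + 2}] = \frac{- 3 x^{2} + 10 x + 3}{2 x^{4} + 4 x^{2} + 2}, which equals f(x).
F(1) = - \frac{1}{2}; F(-1) = -2.
Integral = F(1) - F(-1) = \frac{3}{2}.

Antiderivative: F(x) = \frac{3 x - 5}{2 x^{2} + 2}; value = \frac{3}{2}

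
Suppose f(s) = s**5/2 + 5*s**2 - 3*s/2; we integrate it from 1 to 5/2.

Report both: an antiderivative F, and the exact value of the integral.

The integrand splits into summands that can be handled one at a time.
F(s) = s**6/12 + 5*s**3/3 - 3*s**2/4 is an antiderivative of f.
Check: d/ds[s**6/12 + 5*s**3/3 - 3*s**2/4] = s**5/2 + 5*s**2 - 3*s/2 = f(s).
F(5/2) = 10675/256; F(1) = 1.
Integral = F(5/2) - F(1) = 10419/256.

Antiderivative: F(s) = s**6/12 + 5*s**3/3 - 3*s**2/4; value = 10419/256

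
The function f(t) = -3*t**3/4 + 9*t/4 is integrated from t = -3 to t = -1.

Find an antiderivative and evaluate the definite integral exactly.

f matches the chain-rule pattern g'(h)*h' with inner function h(t) = t**2/4 - 3/4; substituting u = h(t) collapses the integral.
F(t) = -3*(t**2 - 3)**2/16 is an antiderivative of f.
Check: d/dt[-3*(t**2 - 3)**2/16] = -3*t**3/4 + 9*t/4 = f(t).
F(-1) = -3/4; F(-3) = -27/4.
Integral = F(-1) - F(-3) = 6.

Antiderivative: F(t) = -3*(t**2 - 3)**2/16; value = 6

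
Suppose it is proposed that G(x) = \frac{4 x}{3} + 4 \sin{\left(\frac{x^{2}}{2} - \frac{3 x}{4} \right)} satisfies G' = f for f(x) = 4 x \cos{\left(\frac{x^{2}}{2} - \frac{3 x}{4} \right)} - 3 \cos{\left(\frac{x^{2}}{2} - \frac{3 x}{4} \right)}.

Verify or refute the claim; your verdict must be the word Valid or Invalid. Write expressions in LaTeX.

d/dx[G] = 4 x \cos{\left(\frac{x^{2}}{2} - \frac{3 x}{4} \right)} - 3 \cos{\left(\frac{x^{2}}{2} - \frac{3 x}{4} \right)} + \frac{4}{3}
d/dx[G] - f(x) = \frac{4}{3} != 0.

Invalid: d/dx[G] - f = \frac{4}{3}, which is not 0.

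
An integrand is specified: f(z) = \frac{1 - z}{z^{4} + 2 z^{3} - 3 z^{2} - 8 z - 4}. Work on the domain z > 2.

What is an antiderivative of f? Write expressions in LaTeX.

An antiderivative is F(z) = - \frac{\log{\left(z - 2 \right)}}{36} + \frac{7 \log{\left(z + 1 \right)}}{9} - \frac{3 \log{\left(z + 2 \right)}}{4} + \frac{2}{3 z + 3}.

Factor the denominator (\left(z - 2\right) \left(z + 1\right)^{2} \left(z + 2\right)) and decompose: f = - \frac{3}{4 \left(z + 2\right)} + \frac{7}{9 \left(z + 1\right)} - \frac{2}{3 \left(z + 1\right)^{2}} - \frac{1}{36 \left(z - 2\right)}; each piece integrates to a log, atan, or power term.
Check: d/dz[- \frac{\log{\left(z - 2 \right)}}{36} + \frac{7 \log{\left(z + 1 \right)}}{9} - \frac{3 \log{\left(z + 2 \right)}}{4} + \frac{2}{3 z + 3}] = \frac{1 - z}{z^{4} + 2 z^{3} - 3 z^{2} - 8 z - 4} = f(z).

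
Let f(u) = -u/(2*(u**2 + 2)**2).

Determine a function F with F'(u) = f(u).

f matches the chain-rule pattern g'(h)*h' with inner function h(u) = 2*u**2 + 4; substituting w = h(u) collapses the integral.
Check: d/du[1/(4*(u**2 + 2))] = -u/(2*u**4 + 8*u**2 + 8), which equals f(u).

An antiderivative is F(u) = 1/(4*(u**2 + 2)).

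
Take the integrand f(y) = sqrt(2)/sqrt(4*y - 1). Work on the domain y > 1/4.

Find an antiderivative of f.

An antiderivative is F(y) = sqrt(2)*sqrt(4*y - 1)/2.

Recover f(y) by differentiating a candidate F(y); any mismatch rules it out.
Check: d/dy[sqrt(2)*sqrt(4*y - 1)/2] = sqrt(2)/sqrt(4*y - 1) = f(y).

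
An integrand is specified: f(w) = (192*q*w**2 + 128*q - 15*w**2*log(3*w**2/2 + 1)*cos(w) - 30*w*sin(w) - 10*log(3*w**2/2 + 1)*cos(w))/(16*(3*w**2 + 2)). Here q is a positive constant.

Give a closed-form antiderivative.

Differentiate the proposed F(w) back; it has to land on f(w) exactly.
Check: d/dw[4*q*w - 5*log(3*w**2/2 + 1)*sin(w)/16] = (192*q*w**2 + 128*q - 15*w**2*log(3*w**2/2 + 1)*cos(w) - 30*w*sin(w) - 10*log(3*w**2/2 + 1)*cos(w))/(48*w**2 + 32), which equals f(w).

An antiderivative is F(w) = 4*q*w - 5*log(3*w**2/2 + 1)*sin(w)/16.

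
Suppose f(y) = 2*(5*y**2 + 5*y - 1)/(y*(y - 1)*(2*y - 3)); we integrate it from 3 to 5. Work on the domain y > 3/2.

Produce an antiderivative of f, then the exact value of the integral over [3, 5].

Factor the denominator (y*(y - 1)*(2*y - 3)) and decompose: f = 142/(3*(2*y - 3)) - 18/(y - 1) - 2/(3*y); each piece integrates to a log, atan, or power term.
F(y) = (-2*log(y) + 71*log(y - 3/2) - 54*log(y - 1))/3 is an antiderivative of f.
Check: d/dy[(-2*log(y) + 71*log(y - 3/2) - 54*log(y - 1))/3] = (10*y**2 + 10*y - 2)/(2*y**3 - 5*y**2 + 3*y), which equals f(y).
F(5) = -18*log(4) - 2*log(5)/3 + 71*log(7/2)/3; F(3) = -18*log(2) - 2*log(3)/3 + 71*log(3/2)/3.
Integral = F(5) - F(3) = -18*log(4) - 71*log(3/2)/3 - 2*log(5)/3 + 2*log(3)/3 + 18*log(2) + 71*log(7/2)/3.

Antiderivative: F(y) = (-2*log(y) + 71*log(y - 3/2) - 54*log(y - 1))/3; value = -18*log(4) - 71*log(3/2)/3 - 2*log(5)/3 + 2*log(3)/3 + 18*log(2) + 71*log(7/2)/3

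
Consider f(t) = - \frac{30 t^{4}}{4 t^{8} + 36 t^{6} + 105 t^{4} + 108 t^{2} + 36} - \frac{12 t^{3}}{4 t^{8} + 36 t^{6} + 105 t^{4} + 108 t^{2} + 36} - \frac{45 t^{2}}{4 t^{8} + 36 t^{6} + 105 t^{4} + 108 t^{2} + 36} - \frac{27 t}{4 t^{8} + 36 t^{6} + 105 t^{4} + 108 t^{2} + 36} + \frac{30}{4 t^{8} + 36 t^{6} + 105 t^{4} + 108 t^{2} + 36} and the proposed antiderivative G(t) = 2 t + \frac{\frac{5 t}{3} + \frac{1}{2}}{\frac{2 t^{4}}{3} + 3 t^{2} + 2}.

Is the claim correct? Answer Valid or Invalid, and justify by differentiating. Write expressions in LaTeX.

d/dt[G] = \frac{8 t^{8} + 72 t^{6} + 180 t^{4} - 12 t^{3} + 171 t^{2} - 27 t + 102}{4 t^{8} + 36 t^{6} + 105 t^{4} + 108 t^{2} + 36}
d/dt[G] - f(t) = 2 != 0.

Invalid: d/dt[G] - f = 2, which is not 0.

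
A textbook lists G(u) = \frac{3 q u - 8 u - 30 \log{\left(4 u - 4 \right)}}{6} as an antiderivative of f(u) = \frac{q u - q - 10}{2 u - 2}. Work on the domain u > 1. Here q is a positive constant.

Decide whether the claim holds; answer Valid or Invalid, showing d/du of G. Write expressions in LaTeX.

Invalid: d/du[G] - f = - \frac{4}{3}, which is not 0.

d/du[G] = \frac{3 q u - 3 q - 8 u - 22}{6 u - 6}
d/du[G] - f(u) = - \frac{4}{3} != 0.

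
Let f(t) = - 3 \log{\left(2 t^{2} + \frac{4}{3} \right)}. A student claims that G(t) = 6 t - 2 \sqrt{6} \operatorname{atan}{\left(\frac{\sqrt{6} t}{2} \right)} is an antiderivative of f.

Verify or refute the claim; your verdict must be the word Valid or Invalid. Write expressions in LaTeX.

Invalid: d/dt[G] - f = \frac{9 t^{2} \log{\left(t^{2} + \frac{2}{3} \right)} + 9 t^{2} \log{\left(2 \right)} + 18 t^{2} + 6 \log{\left(t^{2} + \frac{2}{3} \right)} + 6 \log{\left(2 \right)}}{3 t^{2} + 2}, which is not 0.

d/dt[G] = \frac{18 t^{2}}{3 t^{2} + 2}
d/dt[G] - f(t) = \frac{9 t^{2} \log{\left(t^{2} + \frac{2}{3} \right)} + 9 t^{2} \log{\left(2 \right)} + 18 t^{2} + 6 \log{\left(t^{2} + \frac{2}{3} \right)} + 6 \log{\left(2 \right)}}{3 t^{2} + 2} != 0.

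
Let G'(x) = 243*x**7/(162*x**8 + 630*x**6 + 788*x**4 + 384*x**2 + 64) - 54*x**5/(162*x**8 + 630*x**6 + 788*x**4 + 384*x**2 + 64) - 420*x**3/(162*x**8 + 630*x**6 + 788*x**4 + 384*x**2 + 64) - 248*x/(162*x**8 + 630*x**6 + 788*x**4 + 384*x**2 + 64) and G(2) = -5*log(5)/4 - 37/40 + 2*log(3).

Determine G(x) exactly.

The integrand splits into summands that can be handled one at a time.
A general antiderivative is 2*log(x**2/2 + 1) - 5*log(x**2 + 1)/4 + 1/(3*x**2 + 4/3) + C.
The condition gives C = -5*log(5)/4 - 37/40 + 2*log(3) - (-5*log(5)/4 + 3/40 + 2*log(3)) = -1.
So G(x) = (72*x**2*log(x**2/2 + 1) - 45*x**2*log(x**2 + 1) - 36*x**2 + 32*log(x**2/2 + 1) - 20*log(x**2 + 1) - 4)/(36*x**2 + 16).
Check: d/dx[(72*x**2*log(x**2/2 + 1) - 45*x**2*log(x**2 + 1) - 36*x**2 + 32*log(x**2/2 + 1) - 20*log(x**2 + 1) - 4)/(36*x**2 + 16)] = (243*x**7 - 54*x**5 - 420*x**3 - 248*x)/(162*x**8 + 630*x**6 + 788*x**4 + 384*x**2 + 64), which equals G'(x).

G(x) = (72*x**2*log(x**2/2 + 1) - 45*x**2*log(x**2 + 1) - 36*x**2 + 32*log(x**2/2 + 1) - 20*log(x**2 + 1) - 4)/(36*x**2 + 16)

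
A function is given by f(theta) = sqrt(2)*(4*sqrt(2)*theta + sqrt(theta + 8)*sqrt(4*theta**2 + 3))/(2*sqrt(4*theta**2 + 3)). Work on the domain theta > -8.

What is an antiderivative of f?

Since d/dtheta undoes antidifferentiation here, F'(theta) = f(theta) is required of F(theta).
Check: d/dtheta[sqrt(2)*(2*theta*sqrt(theta + 8) + 16*sqrt(theta + 8) + 3*sqrt(2)*sqrt(4*theta**2 + 3))/6] = (8*theta*sqrt(theta + 8) + sqrt(2)*theta*sqrt(4*theta**2 + 3) + 8*sqrt(2)*sqrt(4*theta**2 + 3))/(2*sqrt(theta + 8)*sqrt(4*theta**2 + 3)), which equals f(theta).

An antiderivative is F(theta) = sqrt(2)*(2*theta*sqrt(theta + 8) + 16*sqrt(theta + 8) + 3*sqrt(2)*sqrt(4*theta**2 + 3))/6.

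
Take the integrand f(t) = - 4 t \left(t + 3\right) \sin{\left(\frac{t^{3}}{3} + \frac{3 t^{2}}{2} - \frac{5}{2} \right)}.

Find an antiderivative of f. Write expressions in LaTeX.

An antiderivative is F(t) = 4 \cos{\left(\frac{t^{3}}{3} + \frac{3 t^{2}}{2} - \frac{5}{2} \right)}.

f matches the chain-rule pattern g'(h)*h' with inner function h(t) = \frac{t^{3}}{3} + \frac{3 t^{2}}{2} - \frac{5}{2}; substituting u = h(t) collapses the integral.
Check: d/dt[4 \cos{\left(\frac{t^{3}}{3} + \frac{3 t^{2}}{2} - \frac{5}{2} \right)}] = - 4 t^{2} \sin{\left(\frac{t^{3}}{3} + \frac{3 t^{2}}{2} - \frac{5}{2} \right)} - 12 t \sin{\left(\frac{t^{3}}{3} + \frac{3 t^{2}}{2} - \frac{5}{2} \right)}, which equals f(t).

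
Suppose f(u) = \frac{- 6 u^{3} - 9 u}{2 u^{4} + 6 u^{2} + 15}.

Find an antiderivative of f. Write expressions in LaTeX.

f matches the chain-rule pattern g'(h)*h' with inner function h(u) = \frac{u^{4}}{3} + u^{2} + \frac{5}{2}; substituting w = h(u) collapses the integral.
Check: d/du[- \frac{3 \log{\left(\frac{u^{4}}{3} + u^{2} + \frac{5}{2} \right)}}{4}] = \frac{- 6 u^{3} - 9 u}{2 u^{4} + 6 u^{2} + 15} = f(u).

An antiderivative is F(u) = - \frac{3 \log{\left(\frac{u^{4}}{3} + u^{2} + \frac{5}{2} \right)}}{4}.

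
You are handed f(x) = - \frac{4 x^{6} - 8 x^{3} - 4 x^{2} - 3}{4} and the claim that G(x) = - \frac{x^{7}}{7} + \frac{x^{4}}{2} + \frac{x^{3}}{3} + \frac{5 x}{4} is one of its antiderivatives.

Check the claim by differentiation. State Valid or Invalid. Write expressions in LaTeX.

Invalid: d/dx[G] - f = \frac{1}{2}, which is not 0.

d/dx[G] = - x^{6} + 2 x^{3} + x^{2} + \frac{5}{4}
d/dx[G] - f(x) = \frac{1}{2} != 0.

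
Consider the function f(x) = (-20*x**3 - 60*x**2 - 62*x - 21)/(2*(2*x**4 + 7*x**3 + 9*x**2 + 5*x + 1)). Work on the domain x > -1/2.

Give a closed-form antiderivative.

Since d/dx undoes antidifferentiation here, F'(x) = f(x) is required of F(x).
Check: d/dx[(-20*(x + 1)**2*log(2*x + 1) + 1)/(4*(x + 1)**2)] = (-20*x**3 - 60*x**2 - 62*x - 21)/(4*x**4 + 14*x**3 + 18*x**2 + 10*x + 2), which equals f(x).

An antiderivative is F(x) = (-20*(x + 1)**2*log(2*x + 1) + 1)/(4*(x + 1)**2).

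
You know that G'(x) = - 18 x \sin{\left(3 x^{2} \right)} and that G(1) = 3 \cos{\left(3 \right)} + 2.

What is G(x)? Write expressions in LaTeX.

G(x) = 3 \cos{\left(3 x^{2} \right)} + 2

G'(x) matches the chain-rule pattern g'(h)*h' with inner function h(x) = 3 x^{2}; substituting u = h(x) collapses the integral.
A general antiderivative is 3 \cos{\left(3 x^{2} \right)} + C.
The condition gives C = 3 \cos{\left(3 \right)} + 2 - (3 \cos{\left(3 \right)}) = 2.
So G(x) = 3 \cos{\left(3 x^{2} \right)} + 2.
Check: d/dx[3 \cos{\left(3 x^{2} \right)} + 2] = - 18 x \sin{\left(3 x^{2} \right)} = G'(x).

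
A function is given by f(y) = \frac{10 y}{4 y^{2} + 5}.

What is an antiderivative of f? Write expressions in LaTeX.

An antiderivative is F(y) = \frac{5 \log{\left(2 y^{2} + \frac{5}{2} \right)}}{4}.

f matches the chain-rule pattern g'(h)*h' with inner function h(y) = 2 y^{2} + \frac{5}{2}; substituting u = h(y) collapses the integral.
Check: d/dy[\frac{5 \log{\left(2 y^{2} + \frac{5}{2} \right)}}{4}] = \frac{10 y}{4 y^{2} + 5} = f(y).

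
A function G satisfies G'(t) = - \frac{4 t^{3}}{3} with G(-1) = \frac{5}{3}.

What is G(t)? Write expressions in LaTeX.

A first test for any G(t): its t-derivative must equal the given G'(t).
A general antiderivative is - \frac{t^{4}}{3} + C.
The condition gives C = \frac{5}{3} - (- \frac{1}{3}) = 2.
So G(t) = 2 - \frac{t^{4}}{3}.
Check: d/dt[2 - \frac{t^{4}}{3}] = - \frac{4 t^{3}}{3} = G'(t).

G(t) = 2 - \frac{t^{4}}{3}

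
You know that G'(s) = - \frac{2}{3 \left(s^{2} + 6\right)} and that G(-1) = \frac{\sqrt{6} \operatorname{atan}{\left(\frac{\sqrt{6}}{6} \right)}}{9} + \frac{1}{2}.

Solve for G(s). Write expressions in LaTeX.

Since d/ds undoes antidifferentiation here, G(s) must give back the stated G'(s).
A general antiderivative is - \frac{\sqrt{6} \operatorname{atan}{\left(\frac{\sqrt{6} s}{6} \right)}}{9} + C.
The condition gives C = \frac{\sqrt{6} \operatorname{atan}{\left(\frac{\sqrt{6}}{6} \right)}}{9} + \frac{1}{2} - (\frac{\sqrt{6} \operatorname{atan}{\left(\frac{\sqrt{6}}{6} \right)}}{9}) = \frac{1}{2}.
So G(s) = \frac{- 2 \sqrt{6} \operatorname{atan}{\left(\frac{\sqrt{6} s}{6} \right)} + 9}{18}.
Check: d/ds[\frac{- 2 \sqrt{6} \operatorname{atan}{\left(\frac{\sqrt{6} s}{6} \right)} + 9}{18}] = - \frac{2}{3 s^{2} + 18}, which equals G'(s).

G(s) = \frac{- 2 \sqrt{6} \operatorname{atan}{\left(\frac{\sqrt{6} s}{6} \right)} + 9}{18}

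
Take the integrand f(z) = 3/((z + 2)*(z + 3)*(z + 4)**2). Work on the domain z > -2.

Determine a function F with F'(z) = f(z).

An antiderivative is F(z) = 3*log(z + 2)/4 - 3*log(z + 3) + 9*log(z + 4)/4 - 3/(2*z + 8).

The denominator factors as (z + 2)*(z + 3)*(z + 4)**2; partial fractions split f into directly integrable pieces: 9/(4*(z + 4)) + 3/(2*(z + 4)**2) - 3/(z + 3) + 3/(4*(z + 2)).
Check: d/dz[3*log(z + 2)/4 - 3*log(z + 3) + 9*log(z + 4)/4 - 3/(2*z + 8)] = 3/(z**4 + 13*z**3 + 62*z**2 + 128*z + 96), which equals f(z).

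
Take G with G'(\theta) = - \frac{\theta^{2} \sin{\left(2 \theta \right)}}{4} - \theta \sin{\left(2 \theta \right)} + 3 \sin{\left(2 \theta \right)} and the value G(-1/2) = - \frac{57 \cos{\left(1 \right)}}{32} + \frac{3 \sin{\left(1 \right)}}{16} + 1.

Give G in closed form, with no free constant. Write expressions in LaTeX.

G(\theta) = \frac{\theta^{2} \cos{\left(2 \theta \right)}}{8} - \frac{\theta \sin{\left(2 \theta \right)}}{8} + \frac{\theta \cos{\left(2 \theta \right)}}{2} - \frac{\sin{\left(2 \theta \right)}}{4} - \frac{25 \cos{\left(2 \theta \right)}}{16} + 1

The integrand splits into summands that can be handled one at a time.
A general antiderivative is \frac{\theta^{2} \cos{\left(2 \theta \right)}}{8} - \frac{\theta \sin{\left(2 \theta \right)}}{8} + \frac{\theta \cos{\left(2 \theta \right)}}{2} - \frac{\sin{\left(2 \theta \right)}}{4} - \frac{25 \cos{\left(2 \theta \right)}}{16} + C.
The condition gives C = - \frac{57 \cos{\left(1 \right)}}{32} + \frac{3 \sin{\left(1 \right)}}{16} + 1 - (- \frac{57 \cos{\left(1 \right)}}{32} + \frac{3 \sin{\left(1 \right)}}{16}) = 1.
So G(\theta) = \frac{\theta^{2} \cos{\left(2 \theta \right)}}{8} - \frac{\theta \sin{\left(2 \theta \right)}}{8} + \frac{\theta \cos{\left(2 \theta \right)}}{2} - \frac{\sin{\left(2 \theta \right)}}{4} - \frac{25 \cos{\left(2 \theta \right)}}{16} + 1.
Check: d/d\theta[\frac{\theta^{2} \cos{\left(2 \theta \right)}}{8} - \frac{\theta \sin{\left(2 \theta \right)}}{8} + \frac{\theta \cos{\left(2 \theta \right)}}{2} - \frac{\sin{\left(2 \theta \right)}}{4} - \frac{25 \cos{\left(2 \theta \right)}}{16} + 1] = - \frac{\theta^{2} \sin{\left(2 \theta \right)}}{4} - \theta \sin{\left(2 \theta \right)} + 3 \sin{\left(2 \theta \right)} = G'(\theta).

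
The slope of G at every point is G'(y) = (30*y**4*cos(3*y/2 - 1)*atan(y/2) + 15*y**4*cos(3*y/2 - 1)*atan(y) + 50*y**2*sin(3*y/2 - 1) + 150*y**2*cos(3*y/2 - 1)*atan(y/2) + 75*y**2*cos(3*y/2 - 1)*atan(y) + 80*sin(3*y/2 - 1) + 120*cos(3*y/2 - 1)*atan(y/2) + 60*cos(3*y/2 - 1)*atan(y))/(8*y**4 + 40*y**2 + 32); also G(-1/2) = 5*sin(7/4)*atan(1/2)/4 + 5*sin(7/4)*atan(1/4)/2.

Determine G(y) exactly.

G(y) = 5*sin(3*y/2 - 1)*atan(y/2)/2 + 5*sin(3*y/2 - 1)*atan(y)/4

G'(y) has the shape u'v + uv' for u = 5*atan(y/2)/2 + 5*atan(y)/4 and v = sin(3*y/2 - 1) — it is the derivative of the product u*v.
A general antiderivative is -5*(-3*atan(y/2)/2 - 3*atan(y)/4)*sin(3*y/2 - 1)/3 + C.
The condition gives C = 5*sin(7/4)*atan(1/2)/4 + 5*sin(7/4)*atan(1/4)/2 - (5*sin(7/4)*atan(1/2)/4 + 5*sin(7/4)*atan(1/4)/2) = 0.
So G(y) = 5*sin(3*y/2 - 1)*atan(y/2)/2 + 5*sin(3*y/2 - 1)*atan(y)/4.
Check: d/dy[5*sin(3*y/2 - 1)*atan(y/2)/2 + 5*sin(3*y/2 - 1)*atan(y)/4] = (30*y**4*cos(3*y/2 - 1)*atan(y/2) + 15*y**4*cos(3*y/2 - 1)*atan(y) + 50*y**2*sin(3*y/2 - 1) + 150*y**2*cos(3*y/2 - 1)*atan(y/2) + 75*y**2*cos(3*y/2 - 1)*atan(y) + 80*sin(3*y/2 - 1) + 120*cos(3*y/2 - 1)*atan(y/2) + 60*cos(3*y/2 - 1)*atan(y))/(8*y**4 + 40*y**2 + 32) = G'(y).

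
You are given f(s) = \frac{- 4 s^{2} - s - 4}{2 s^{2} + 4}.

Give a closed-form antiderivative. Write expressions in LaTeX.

Since d/ds undoes antidifferentiation here, F'(s) = f(s) is required of F(s).
Check: d/ds[\frac{- 8 s - \log{\left(s^{2} + 2 \right)} + 4 \sqrt{2} \operatorname{atan}{\left(\frac{\sqrt{2} s}{2} \right)}}{4}] = \frac{- 4 s^{2} - s - 4}{2 s^{2} + 4} = f(s).

An antiderivative is F(s) = \frac{- 8 s - \log{\left(s^{2} + 2 \right)} + 4 \sqrt{2} \operatorname{atan}{\left(\frac{\sqrt{2} s}{2} \right)}}{4}.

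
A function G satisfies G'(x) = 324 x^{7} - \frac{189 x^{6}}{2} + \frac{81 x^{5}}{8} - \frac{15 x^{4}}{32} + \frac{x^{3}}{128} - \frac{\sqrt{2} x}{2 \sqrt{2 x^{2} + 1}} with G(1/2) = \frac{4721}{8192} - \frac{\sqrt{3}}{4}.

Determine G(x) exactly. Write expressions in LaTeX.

G(x) = \frac{81 x^{8}}{2} - \frac{27 x^{7}}{2} + \frac{27 x^{6}}{16} - \frac{3 x^{5}}{32} + \frac{x^{4}}{512} - \frac{\sqrt{4 x^{2} + 2}}{4} + \frac{1}{2}

The integrand splits into summands that can be handled one at a time.
A general antiderivative is \frac{\left(- 3 x^{2} + \frac{x}{4}\right)^{4}}{2} - \frac{\sqrt{4 x^{2} + 2}}{4} + C.
The condition gives C = \frac{4721}{8192} - \frac{\sqrt{3}}{4} - (\frac{625}{8192} - \frac{\sqrt{3}}{4}) = \frac{1}{2}.
So G(x) = \frac{81 x^{8}}{2} - \frac{27 x^{7}}{2} + \frac{27 x^{6}}{16} - \frac{3 x^{5}}{32} + \frac{x^{4}}{512} - \frac{\sqrt{4 x^{2} + 2}}{4} + \frac{1}{2}.
Check: d/dx[\frac{81 x^{8}}{2} - \frac{27 x^{7}}{2} + \frac{27 x^{6}}{16} - \frac{3 x^{5}}{32} + \frac{x^{4}}{512} - \frac{\sqrt{4 x^{2} + 2}}{4} + \frac{1}{2}] = \frac{41472 x^{7} \sqrt{2 x^{2} + 1} - 12096 x^{6} \sqrt{2 x^{2} + 1} + 1296 x^{5} \sqrt{2 x^{2} + 1} - 60 x^{4} \sqrt{2 x^{2} + 1} + x^{3} \sqrt{2 x^{2} + 1} - 64 \sqrt{2} x}{128 \sqrt{2 x^{2} + 1}}, which equals G'(x).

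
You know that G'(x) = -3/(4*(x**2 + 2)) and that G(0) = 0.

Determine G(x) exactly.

G(x) = -3*sqrt(2)*atan(sqrt(2)*x/2)/8

Check a candidate G(x) by differentiating: d/dx[G] must match the given G'(x).
A general antiderivative is -3*sqrt(2)*atan(sqrt(2)*x/2)/8 + C.
The condition gives C = 0 - (0) = 0.
So G(x) = -3*sqrt(2)*atan(sqrt(2)*x/2)/8.
Check: d/dx[-3*sqrt(2)*atan(sqrt(2)*x/2)/8] = -3/(4*x**2 + 8), which equals G'(x).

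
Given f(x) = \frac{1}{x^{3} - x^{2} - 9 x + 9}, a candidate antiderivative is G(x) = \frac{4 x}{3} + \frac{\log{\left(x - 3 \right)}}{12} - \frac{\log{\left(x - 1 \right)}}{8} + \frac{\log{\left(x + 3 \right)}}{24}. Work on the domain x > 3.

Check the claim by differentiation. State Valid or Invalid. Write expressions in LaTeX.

Invalid: d/dx[G] - f = \frac{4}{3}, which is not 0.

d/dx[G] = \frac{4 x^{3} - 4 x^{2} - 36 x + 39}{3 x^{3} - 3 x^{2} - 27 x + 27}
d/dx[G] - f(x) = \frac{4}{3} != 0.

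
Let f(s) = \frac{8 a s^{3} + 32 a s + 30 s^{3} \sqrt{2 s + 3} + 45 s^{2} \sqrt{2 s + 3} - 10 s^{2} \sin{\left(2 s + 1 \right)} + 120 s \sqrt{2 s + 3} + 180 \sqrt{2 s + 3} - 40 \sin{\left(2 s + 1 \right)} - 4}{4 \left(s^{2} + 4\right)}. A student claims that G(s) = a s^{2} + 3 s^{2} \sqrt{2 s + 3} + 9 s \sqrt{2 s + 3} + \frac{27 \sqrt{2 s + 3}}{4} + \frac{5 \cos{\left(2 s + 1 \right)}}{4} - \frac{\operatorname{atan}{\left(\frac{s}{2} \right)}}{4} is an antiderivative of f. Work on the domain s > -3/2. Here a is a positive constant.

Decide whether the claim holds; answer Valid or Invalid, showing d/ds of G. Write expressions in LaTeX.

d/ds[G] = \frac{8 a s^{3} \sqrt{2 s + 3} + 32 a s \sqrt{2 s + 3} + 60 s^{4} + 180 s^{3} - 10 s^{2} \sqrt{2 s + 3} \sin{\left(2 s + 1 \right)} + 375 s^{2} + 720 s - 40 \sqrt{2 s + 3} \sin{\left(2 s + 1 \right)} - 2 \sqrt{2 s + 3} + 540}{4 s^{2} \sqrt{2 s + 3} + 16 \sqrt{2 s + 3}}
d/ds[G] - f(s) = \frac{1}{2 s^{2} + 8} != 0.

Invalid: d/ds[G] - f = \frac{1}{2 s^{2} + 8}, which is not 0.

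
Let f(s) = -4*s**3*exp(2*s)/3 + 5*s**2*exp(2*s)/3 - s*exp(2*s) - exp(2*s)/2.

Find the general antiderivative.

f has the shape u'v + uv' for u = -2*s**3/3 + 11*s**2/6 - 7*s/3 + 11/12 and v = exp(2*s) — it is the derivative of the product u*v.
Check: d/ds[-(8*s**3 - 22*s**2 + 28*s - 11)*exp(2*s)/12] = -4*s**3*exp(2*s)/3 + 5*s**2*exp(2*s)/3 - s*exp(2*s) - exp(2*s)/2 = f(s).

F(s) = -(8*s**3 - 22*s**2 + 28*s - 11)*exp(2*s)/12 + C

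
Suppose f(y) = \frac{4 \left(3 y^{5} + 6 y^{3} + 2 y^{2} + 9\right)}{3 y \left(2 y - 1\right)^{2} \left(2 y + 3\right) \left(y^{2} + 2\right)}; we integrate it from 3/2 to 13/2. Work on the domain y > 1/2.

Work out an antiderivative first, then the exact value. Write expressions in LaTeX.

Antiderivative: F(y) = \frac{528768 y \log{\left(y \right)} - 450806 y \log{\left(y - \frac{1}{2} \right)} + 51030 y \log{\left(y + \frac{3}{2} \right)} + 1600 y \log{\left(y^{2} + 2 \right)} + 16640 \sqrt{2} y \operatorname{atan}{\left(\frac{\sqrt{2} y}{2} \right)} - 264384 \log{\left(y \right)} + 225403 \log{\left(y - \frac{1}{2} \right)} - 25515 \log{\left(y + \frac{3}{2} \right)} - 800 \log{\left(y^{2} + 2 \right)} - 8320 \sqrt{2} \operatorname{atan}{\left(\frac{\sqrt{2} y}{2} \right)} - 202572}{132192 \left(2 y - 1\right)}; value = - \frac{13259 \log{\left(6 \right)}}{7776} - 2 \log{\left(\frac{3}{2} \right)} - \frac{105 \log{\left(3 \right)}}{544} - \frac{260 \sqrt{2} \operatorname{atan}{\left(\frac{3 \sqrt{2}}{4} \right)}}{4131} - \frac{25 \log{\left(\frac{17}{4} \right)}}{4131} + \frac{25 \log{\left(\frac{177}{4} \right)}}{4131} + \frac{260 \sqrt{2} \operatorname{atan}{\left(\frac{13 \sqrt{2}}{4} \right)}}{4131} + \frac{105 \log{\left(8 \right)}}{544} + \frac{1655}{2592} + 2 \log{\left(\frac{13}{2} \right)}

The denominator factors as 3 y \left(2 y - 1\right)^{2} \left(2 y + 3\right) \left(y^{2} + 2\right); partial fractions split f into directly integrable pieces: \frac{10 \left(5 y + 52\right)}{4131 \left(y^{2} + 2\right)} + \frac{105}{272 \left(2 y + 3\right)} - \frac{13259}{3888 \left(2 y - 1\right)} + \frac{331}{108 \left(2 y - 1\right)^{2}} + \frac{2}{y}.
F(y) = \frac{528768 y \log{\left(y \right)} - 450806 y \log{\left(y - \frac{1}{2} \right)} + 51030 y \log{\left(y + \frac{3}{2} \right)} + 1600 y \log{\left(y^{2} + 2 \right)} + 16640 \sqrt{2} y \operatorname{atan}{\left(\frac{\sqrt{2} y}{2} \right)} - 264384 \log{\left(y \right)} + 225403 \log{\left(y - \frac{1}{2} \right)} - 25515 \log{\left(y + \frac{3}{2} \right)} - 800 \log{\left(y^{2} + 2 \right)} - 8320 \sqrt{2} \operatorname{atan}{\left(\frac{\sqrt{2} y}{2} \right)} - 202572}{132192 \left(2 y - 1\right)} is an antiderivative of f.
Check: d/dy[\frac{528768 y \log{\left(y \right)} - 450806 y \log{\left(y - \frac{1}{2} \right)} + 51030 y \log{\left(y + \frac{3}{2} \right)} + 1600 y \log{\left(y^{2} + 2 \right)} + 16640 \sqrt{2} y \operatorname{atan}{\left(\frac{\sqrt{2} y}{2} \right)} - 264384 \log{\left(y \right)} + 225403 \log{\left(y - \frac{1}{2} \right)} - 25515 \log{\left(y + \frac{3}{2} \right)} - 800 \log{\left(y^{2} + 2 \right)} - 8320 \sqrt{2} \operatorname{atan}{\left(\frac{\sqrt{2} y}{2} \right)} - 202572}{132192 \left(2 y - 1\right)}] = \frac{12 y^{5} + 24 y^{3} + 8 y^{2} + 36}{24 y^{6} + 12 y^{5} + 18 y^{4} + 33 y^{3} - 60 y^{2} + 18 y}, which equals f(y).
F(13/2) = - \frac{13259 \log{\left(6 \right)}}{7776} - \frac{331}{2592} + \frac{25 \log{\left(\frac{177}{4} \right)}}{4131} + \frac{260 \sqrt{2} \operatorname{atan}{\left(\frac{13 \sqrt{2}}{4} \right)}}{4131} + \frac{105 \log{\left(8 \right)}}{544} + 2 \log{\left(\frac{13}{2} \right)}; F(3/2) = - \frac{331}{432} + \frac{25 \log{\left(\frac{17}{4} \right)}}{4131} + \frac{260 \sqrt{2} \operatorname{atan}{\left(\frac{3 \sqrt{2}}{4} \right)}}{4131} + \frac{105 \log{\left(3 \right)}}{544} + 2 \log{\left(\frac{3}{2} \right)}.
Integral = F(13/2) - F(3/2) = - \frac{13259 \log{\left(6 \right)}}{7776} - 2 \log{\left(\frac{3}{2} \right)} - \frac{105 \log{\left(3 \right)}}{544} - \frac{260 \sqrt{2} \operatorname{atan}{\left(\frac{3 \sqrt{2}}{4} \right)}}{4131} - \frac{25 \log{\left(\frac{17}{4} \right)}}{4131} + \frac{25 \log{\left(\frac{177}{4} \right)}}{4131} + \frac{260 \sqrt{2} \operatorname{atan}{\left(\frac{13 \sqrt{2}}{4} \right)}}{4131} + \frac{105 \log{\left(8 \right)}}{544} + \frac{1655}{2592} + 2 \log{\left(\frac{13}{2} \right)}.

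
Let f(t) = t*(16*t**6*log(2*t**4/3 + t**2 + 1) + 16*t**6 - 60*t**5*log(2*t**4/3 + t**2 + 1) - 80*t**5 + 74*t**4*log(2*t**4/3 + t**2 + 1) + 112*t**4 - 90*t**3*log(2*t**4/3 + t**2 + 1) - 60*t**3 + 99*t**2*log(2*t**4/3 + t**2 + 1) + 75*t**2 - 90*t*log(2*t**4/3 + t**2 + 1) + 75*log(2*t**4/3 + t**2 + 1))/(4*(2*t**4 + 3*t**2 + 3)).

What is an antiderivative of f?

Recognize the product-rule pattern: f = u'v + uv' with u = (t**2 - 5*t/2)**2/2, v = log(2*t**4/3 + t**2 + 1), so integration by parts undoes it.
Check: d/dt[t**2*(2*t - 5)**2*log(2*t**4/3 + t**2 + 1)/8] = (16*t**7*log(2*t**4/3 + t**2 + 1) + 16*t**7 - 60*t**6*log(2*t**4/3 + t**2 + 1) - 80*t**6 + 74*t**5*log(2*t**4/3 + t**2 + 1) + 112*t**5 - 90*t**4*log(2*t**4/3 + t**2 + 1) - 60*t**4 + 99*t**3*log(2*t**4/3 + t**2 + 1) + 75*t**3 - 90*t**2*log(2*t**4/3 + t**2 + 1) + 75*t*log(2*t**4/3 + t**2 + 1))/(8*t**4 + 12*t**2 + 12), which equals f(t).

An antiderivative is F(t) = t**2*(2*t - 5)**2*log(2*t**4/3 + t**2 + 1)/8.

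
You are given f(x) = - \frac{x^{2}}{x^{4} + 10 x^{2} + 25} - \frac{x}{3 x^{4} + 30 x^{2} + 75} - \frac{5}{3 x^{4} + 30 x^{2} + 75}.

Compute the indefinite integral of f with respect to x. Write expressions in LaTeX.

F(x) = - \frac{- 2 x - 1}{6 x^{2} + 30} - \frac{2 \sqrt{5} \operatorname{atan}{\left(\frac{\sqrt{5} x}{5} \right)}}{15} + C

Integrate term by term and add the pieces.
Check: d/dx[- \frac{- 2 x - 1}{6 x^{2} + 30} - \frac{2 \sqrt{5} \operatorname{atan}{\left(\frac{\sqrt{5} x}{5} \right)}}{15}] = \frac{- 3 x^{2} - x - 5}{3 x^{4} + 30 x^{2} + 75}, which equals f(x).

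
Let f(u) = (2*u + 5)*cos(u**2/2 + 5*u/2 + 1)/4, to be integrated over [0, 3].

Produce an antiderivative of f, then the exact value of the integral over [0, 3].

Antiderivative: F(u) = sin(u**2/2 + 5*u/2 + 1)/2; value = -sin(1)/2 + sin(13)/2

The substitution w = u**2/2 + 5*u/2 + 1 works: f is exactly (dF/dw)*(dw/du) for that inner function.
F(u) = sin(u**2/2 + 5*u/2 + 1)/2 is an antiderivative of f.
Check: d/du[sin(u**2/2 + 5*u/2 + 1)/2] = u*cos(u**2/2 + 5*u/2 + 1)/2 + 5*cos(u**2/2 + 5*u/2 + 1)/4, which equals f(u).
F(3) = sin(13)/2; F(0) = sin(1)/2.
Integral = F(3) - F(0) = -sin(1)/2 + sin(13)/2.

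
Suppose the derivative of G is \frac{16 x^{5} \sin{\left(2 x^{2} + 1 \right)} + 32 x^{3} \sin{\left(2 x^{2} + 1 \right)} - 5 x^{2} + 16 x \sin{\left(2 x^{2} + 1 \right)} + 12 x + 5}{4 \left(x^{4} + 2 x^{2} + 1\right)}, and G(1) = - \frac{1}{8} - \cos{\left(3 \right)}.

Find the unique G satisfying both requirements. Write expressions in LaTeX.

A first test for any G(x): its x-derivative must equal the given G'(x).
A general antiderivative is \frac{\frac{5 x}{4} - \frac{3}{2}}{x^{2} + 1} - \cos{\left(2 x^{2} + 1 \right)} + C.
The condition gives C = - \frac{1}{8} - \cos{\left(3 \right)} - (- \frac{1}{8} - \cos{\left(3 \right)}) = 0.
So G(x) = \frac{- 4 x^{2} \cos{\left(2 x^{2} + 1 \right)} + 5 x - 4 \cos{\left(2 x^{2} + 1 \right)} - 6}{4 x^{2} + 4}.
Check: d/dx[\frac{- 4 x^{2} \cos{\left(2 x^{2} + 1 \right)} + 5 x - 4 \cos{\left(2 x^{2} + 1 \right)} - 6}{4 x^{2} + 4}] = \frac{16 x^{5} \sin{\left(2 x^{2} + 1 \right)} + 32 x^{3} \sin{\left(2 x^{2} + 1 \right)} - 5 x^{2} + 16 x \sin{\left(2 x^{2} + 1 \right)} + 12 x + 5}{4 x^{4} + 8 x^{2} + 4}, which equals G'(x).

G(x) = \frac{- 4 x^{2} \cos{\left(2 x^{2} + 1 \right)} + 5 x - 4 \cos{\left(2 x^{2} + 1 \right)} - 6}{4 x^{2} + 4}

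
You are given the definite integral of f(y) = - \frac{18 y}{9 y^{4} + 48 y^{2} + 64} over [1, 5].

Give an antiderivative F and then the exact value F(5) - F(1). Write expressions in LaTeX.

Antiderivative: F(y) = \frac{3}{3 y^{2} + 8}; value = - \frac{216}{913}

The substitution u = \frac{3 y^{2}}{2} + 4 works: f is exactly (dF/du)*(du/dy) for that inner function.
F(y) = \frac{3}{3 y^{2} + 8} is an antiderivative of f.
Check: d/dy[\frac{3}{3 y^{2} + 8}] = - \frac{18 y}{9 y^{4} + 48 y^{2} + 64} = f(y).
F(5) = \frac{3}{83}; F(1) = \frac{3}{11}.
Integral = F(5) - F(1) = - \frac{216}{913}.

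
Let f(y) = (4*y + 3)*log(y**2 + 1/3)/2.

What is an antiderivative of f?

An antiderivative is F(y) = (6*y**2*log(y**2 + 1/3) - 6*y**2 + 9*y*log(y**2 + 1/3) - 18*y + 2*log(y**2 + 1/3) + 6*sqrt(3)*atan(sqrt(3)*y))/6.

A candidate is checked by its d/dy: the result must match f(y).
Check: d/dy[(6*y**2*log(y**2 + 1/3) - 6*y**2 + 9*y*log(y**2 + 1/3) - 18*y + 2*log(y**2 + 1/3) + 6*sqrt(3)*atan(sqrt(3)*y))/6] = 2*y*log(y**2 + 1/3) + 3*log(y**2 + 1/3)/2, which equals f(y).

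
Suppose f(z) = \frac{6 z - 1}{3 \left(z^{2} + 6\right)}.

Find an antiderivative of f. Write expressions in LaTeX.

An antiderivative is F(z) = \log{\left(z^{2} + 6 \right)} - \frac{\sqrt{6} \operatorname{atan}{\left(\frac{\sqrt{6} z}{6} \right)}}{18}.

A candidate is checked by its d/dz: the result must match f(z).
Check: d/dz[\log{\left(z^{2} + 6 \right)} - \frac{\sqrt{6} \operatorname{atan}{\left(\frac{\sqrt{6} z}{6} \right)}}{18}] = \frac{6 z - 1}{3 z^{2} + 18}, which equals f(z).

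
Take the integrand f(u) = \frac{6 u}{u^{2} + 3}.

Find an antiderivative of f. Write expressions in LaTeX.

An antiderivative is F(u) = 3 \log{\left(u^{2} + 3 \right)}.

The substitution w = 2 u^{2} + 6 works: f is exactly (dF/dw)*(dw/du) for that inner function.
Check: d/du[3 \log{\left(u^{2} + 3 \right)}] = \frac{6 u}{u^{2} + 3} = f(u).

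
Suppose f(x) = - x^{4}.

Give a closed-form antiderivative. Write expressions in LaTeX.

Since d/dx undoes antidifferentiation here, F'(x) = f(x) is required of F(x).
Check: d/dx[- \frac{x^{5}}{5}] = - x^{4} = f(x).

An antiderivative is F(x) = - \frac{x^{5}}{5}.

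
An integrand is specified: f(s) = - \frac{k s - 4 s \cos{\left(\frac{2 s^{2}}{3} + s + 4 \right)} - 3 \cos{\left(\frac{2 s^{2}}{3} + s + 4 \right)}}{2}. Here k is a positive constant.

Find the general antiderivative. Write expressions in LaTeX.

F(s) = \frac{- k s^{2} + 6 \sin{\left(\frac{2 s^{2}}{3} + s + 4 \right)}}{4} + C

A candidate is checked by its d/ds: the result must match f(s).
Check: d/ds[\frac{- k s^{2} + 6 \sin{\left(\frac{2 s^{2}}{3} + s + 4 \right)}}{4}] = - \frac{k s}{2} + 2 s \cos{\left(\frac{2 s^{2}}{3} + s + 4 \right)} + \frac{3 \cos{\left(\frac{2 s^{2}}{3} + s + 4 \right)}}{2}, which equals f(s).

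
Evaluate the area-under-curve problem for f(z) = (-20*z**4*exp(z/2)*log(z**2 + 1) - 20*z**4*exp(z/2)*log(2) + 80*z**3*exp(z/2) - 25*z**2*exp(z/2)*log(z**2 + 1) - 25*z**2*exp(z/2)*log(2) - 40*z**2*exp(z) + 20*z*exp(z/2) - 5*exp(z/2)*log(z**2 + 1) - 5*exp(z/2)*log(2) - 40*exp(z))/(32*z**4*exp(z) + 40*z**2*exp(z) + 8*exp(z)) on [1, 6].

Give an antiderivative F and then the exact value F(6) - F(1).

Antiderivative: F(z) = 5*(-2*exp(z/2)*atan(2*z) + log(2*z**2 + 2))*exp(-z/2)/4; value = -5*atan(12)/2 - 5*exp(-1/2)*log(4)/4 + 5*exp(-3)*log(74)/4 + 5*atan(2)/2

A candidate is checked by its d/dz: the result must match f(z).
F(z) = 5*(-2*exp(z/2)*atan(2*z) + log(2*z**2 + 2))*exp(-z/2)/4 is an antiderivative of f.
Check: d/dz[5*(-2*exp(z/2)*atan(2*z) + log(2*z**2 + 2))*exp(-z/2)/4] = (-20*z**4*log(z**2 + 1) - 20*z**4*log(2) + 80*z**3 - 40*z**2*exp(z/2) - 25*z**2*log(z**2 + 1) - 25*z**2*log(2) + 20*z - 40*exp(z/2) - 5*log(z**2 + 1) - 5*log(2))/(32*z**4*exp(z/2) + 40*z**2*exp(z/2) + 8*exp(z/2)), which equals f(z).
F(6) = -5*atan(12)/2 + 5*exp(-3)*log(74)/4; F(1) = -5*atan(2)/2 + 5*exp(-1/2)*log(4)/4.
Integral = F(6) - F(1) = -5*atan(12)/2 - 5*exp(-1/2)*log(4)/4 + 5*exp(-3)*log(74)/4 + 5*atan(2)/2.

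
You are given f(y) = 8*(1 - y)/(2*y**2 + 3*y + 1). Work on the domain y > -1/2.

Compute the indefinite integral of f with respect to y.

F(y) = 12*log(y + 1/2) - 16*log(y + 1) + C

Factor the denominator ((y + 1)*(2*y + 1)) and decompose: f = 24/(2*y + 1) - 16/(y + 1); each piece integrates to a log, atan, or power term.
Check: d/dy[12*log(y + 1/2) - 16*log(y + 1)] = (8 - 8*y)/(2*y**2 + 3*y + 1), which equals f(y).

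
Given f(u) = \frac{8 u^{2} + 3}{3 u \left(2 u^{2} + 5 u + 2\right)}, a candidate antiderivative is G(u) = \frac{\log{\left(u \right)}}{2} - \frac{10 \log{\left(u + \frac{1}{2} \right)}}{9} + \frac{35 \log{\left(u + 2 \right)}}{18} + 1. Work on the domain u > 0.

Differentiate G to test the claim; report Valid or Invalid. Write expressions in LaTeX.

Valid. The derivative of G reproduces f.

d/du[G] = \frac{8 u^{2} + 3}{6 u^{3} + 15 u^{2} + 6 u}
This equals f(u) exactly, so the claim holds.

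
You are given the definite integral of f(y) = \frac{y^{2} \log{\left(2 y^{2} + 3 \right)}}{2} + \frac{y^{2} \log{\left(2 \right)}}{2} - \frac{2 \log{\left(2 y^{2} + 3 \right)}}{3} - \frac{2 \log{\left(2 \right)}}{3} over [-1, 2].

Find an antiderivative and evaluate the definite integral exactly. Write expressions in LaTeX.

Antiderivative: F(y) = - \frac{y^{3}}{9} + \frac{11 y}{6} + \left(\frac{y^{3}}{6} - \frac{2 y}{3}\right) \log{\left(4 y^{2} + 6 \right)} - \frac{11 \sqrt{6} \operatorname{atan}{\left(\frac{\sqrt{6} y}{3} \right)}}{12}; value = - \frac{11 \sqrt{6} \operatorname{atan}{\left(\frac{2 \sqrt{6}}{3} \right)}}{12} - \frac{11 \sqrt{6} \operatorname{atan}{\left(\frac{\sqrt{6}}{3} \right)}}{12} - \frac{\log{\left(10 \right)}}{2} + \frac{9}{2}

Integrate term by term and add the pieces.
F(y) = - \frac{y^{3}}{9} + \frac{11 y}{6} + \left(\frac{y^{3}}{6} - \frac{2 y}{3}\right) \log{\left(4 y^{2} + 6 \right)} - \frac{11 \sqrt{6} \operatorname{atan}{\left(\frac{\sqrt{6} y}{3} \right)}}{12} is an antiderivative of f.
Check: d/dy[- \frac{y^{3}}{9} + \frac{11 y}{6} + \left(\frac{y^{3}}{6} - \frac{2 y}{3}\right) \log{\left(4 y^{2} + 6 \right)} - \frac{11 \sqrt{6} \operatorname{atan}{\left(\frac{\sqrt{6} y}{3} \right)}}{12}] = \frac{y^{2} \log{\left(2 y^{2} + 3 \right)}}{2} + \frac{y^{2} \log{\left(2 \right)}}{2} - \frac{2 \log{\left(2 y^{2} + 3 \right)}}{3} - \frac{2 \log{\left(2 \right)}}{3} = f(y).
F(2) = - \frac{11 \sqrt{6} \operatorname{atan}{\left(\frac{2 \sqrt{6}}{3} \right)}}{12} + \frac{25}{9}; F(-1) = - \frac{31}{18} + \frac{\log{\left(10 \right)}}{2} + \frac{11 \sqrt{6} \operatorname{atan}{\left(\frac{\sqrt{6}}{3} \right)}}{12}.
Integral = F(2) - F(-1) = - \frac{11 \sqrt{6} \operatorname{atan}{\left(\frac{2 \sqrt{6}}{3} \right)}}{12} - \frac{11 \sqrt{6} \operatorname{atan}{\left(\frac{\sqrt{6}}{3} \right)}}{12} - \frac{\log{\left(10 \right)}}{2} + \frac{9}{2}.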